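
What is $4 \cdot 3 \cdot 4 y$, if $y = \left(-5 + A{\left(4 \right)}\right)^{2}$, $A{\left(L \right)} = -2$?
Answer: $2352$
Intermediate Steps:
$y = 49$ ($y = \left(-5 - 2\right)^{2} = \left(-7\right)^{2} = 49$)
$4 \cdot 3 \cdot 4 y = 4 \cdot 3 \cdot 4 \cdot 49 = 12 \cdot 4 \cdot 49 = 48 \cdot 49 = 2352$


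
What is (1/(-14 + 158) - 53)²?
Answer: 58232161/20736 ≈ 2808.3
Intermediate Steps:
(1/(-14 + 158) - 53)² = (1/144 - 53)² = (-7631/144)² = 58232161/20736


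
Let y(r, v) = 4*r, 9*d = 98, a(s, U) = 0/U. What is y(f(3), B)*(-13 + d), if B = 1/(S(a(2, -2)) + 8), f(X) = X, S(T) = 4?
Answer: -76/3 ≈ -25.333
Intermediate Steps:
a(s, U) = 0
B = 1/12 (B = 1/(4 + 8) = 1/12 ≈ 0.083333)
d = 98/9 (d = (⅑)*98 = 98/9 ≈ 10.889)
y(f(3), B)*(-13 + d) = (4*3)*(-13 + 98/9) = 12*(-19/9) = -76/3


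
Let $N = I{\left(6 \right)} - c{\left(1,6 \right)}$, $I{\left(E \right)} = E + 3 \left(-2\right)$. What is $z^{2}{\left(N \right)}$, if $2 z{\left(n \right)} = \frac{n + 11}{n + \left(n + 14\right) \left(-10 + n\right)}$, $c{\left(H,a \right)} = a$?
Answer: $\frac{25}{71824} \approx 0.00034807$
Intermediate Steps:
$I{\left(E \right)} = -6 + E$ ($I{\left(E \right)} = E - 6 = -6 + E$)
$N = -6$ ($N = \left(-6 + 6\right) - 6 = 0 - 6 = -6$)
$z{\left(n \right)} = \frac{11 + n}{2 \left(n + \left(-10 + n\right) \left(14 + n\right)\right)}$ ($z{\left(n \right)} = \frac{\left(n + 11\right) \frac{1}{n + \left(n + 14\right) \left(-10 + n\right)}}{2} = \frac{\left(11 + n\right) \frac{1}{n + \left(14 + n\right) \left(-10 + n\right)}}{2} = \frac{\left(11 + n\right) \frac{1}{n + \left(-10 + n\right) \left(14 + n\right)}}{2} = \frac{\frac{1}{n + \left(-10 + n\right) \left(14 + n\right)} \left(11 + n\right)}{2} = \frac{11 + n}{2 \left(n + \left(-10 + n\right) \left(14 + n\right)\right)}$)
$z^{2}{\left(N \right)} = \left(\frac{11 - 6}{2 \left(-140 + \left(-6\right)^{2} + 5 \left(-6\right)\right)}\right)^{2} = \left(\frac{1}{2} \frac{1}{-140 + 36 - 30} \cdot 5\right)^{2} = \left(\frac{1}{2} \frac{1}{-134} \cdot 5\right)^{2} = \left(\frac{1}{2} \left(- \frac{1}{134}\right) 5\right)^{2} = \left(- \frac{5}{268}\right)^{2} = \frac{25}{71824}$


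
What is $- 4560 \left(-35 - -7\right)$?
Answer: $127680$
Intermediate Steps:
$- 4560 \left(-35 - -7\right) = - 4560 \left(-35 + 7\right) = \left(-4560\right) \left(-28\right) = 127680$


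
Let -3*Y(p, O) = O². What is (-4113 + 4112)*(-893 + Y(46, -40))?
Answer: 4279/3 ≈ 1426.3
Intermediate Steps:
Y(p, O) = -O²/3
(-4113 + 4112)*(-893 + Y(46, -40)) = (-4113 + 4112)*(-893 - ⅓*(-40)²) = -(-893 - ⅓*1600) = -(-893 - 1600/3) = -1*(-4279/3) = 4279/3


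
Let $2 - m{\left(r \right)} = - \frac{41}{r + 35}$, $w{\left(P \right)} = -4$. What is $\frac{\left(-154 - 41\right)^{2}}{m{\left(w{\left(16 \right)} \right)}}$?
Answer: $\frac{1178775}{103} \approx 11444.0$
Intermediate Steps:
$m{\left(r \right)} = 2 + \frac{41}{35 + r}$ ($m{\left(r \right)} = 2 - - \frac{41}{r + 35} = 2 - - \frac{41}{35 + r} = 2 + \frac{41}{35 + r}$)
$\frac{\left(-154 - 41\right)^{2}}{m{\left(w{\left(16 \right)} \right)}} = \frac{\left(-154 - 41\right)^{2}}{\frac{1}{35 - 4} \left(111 + 2 \left(-4\right)\right)} = \frac{\left(-195\right)^{2}}{\frac{1}{31} \left(111 - 8\right)} = \frac{38025}{\frac{1}{31} \cdot 103} = \frac{38025}{\frac{103}{31}} = 38025 \cdot \frac{31}{103} = \frac{1178775}{103}$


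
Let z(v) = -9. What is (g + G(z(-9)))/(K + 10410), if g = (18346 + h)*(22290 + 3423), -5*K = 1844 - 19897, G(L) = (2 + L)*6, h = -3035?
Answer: 1968458505/70103 ≈ 28080.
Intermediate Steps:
G(L) = 12 + 6*L
K = 18053/5 (K = -(1844 - 19897)/5 = -⅕*(-18053) = 18053/5 ≈ 3610.6)
g = 393691743 (g = (18346 - 3035)*(22290 + 3423) = 15311*25713 = 393691743)
(g + G(z(-9)))/(K + 10410) = (393691743 + (12 + 6*(-9)))/(18053/5 + 10410) = (393691743 + (12 - 54))/(70103/5) = (393691743 - 42)*(5/70103) = 393691701*(5/70103) = 1968458505/70103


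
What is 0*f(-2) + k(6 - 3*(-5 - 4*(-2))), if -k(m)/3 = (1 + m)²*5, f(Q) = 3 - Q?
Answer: -60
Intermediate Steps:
k(m) = -15*(1 + m)² (k(m) = -3*(1 + m)²*5 = -15*(1 + m)²)
0*f(-2) + k(6 - 3*(-5 - 4*(-2))) = 0*(3 - 1*(-2)) - 15*(1 + (6 - 3*(-5 - 4*(-2))))² = 0*(3 + 2) - 15*(1 + (6 - 3*(-5 + 8)))² = 0*5 - 15*(1 + (6 - 3*3))² = 0 - 15*(1 + (6 - 9))² = 0 - 15*(1 - 3)² = 0 - 15*(-2)² = 0 - 15*4 = 0 - 60 = -60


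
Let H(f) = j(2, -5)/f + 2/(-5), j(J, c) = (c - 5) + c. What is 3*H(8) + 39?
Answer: 1287/40 ≈ 32.175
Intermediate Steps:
j(J, c) = -5 + 2*c (j(J, c) = (-5 + c) + c = -5 + 2*c)
H(f) = -⅖ - 15/f (H(f) = (-5 + 2*(-5))/f + 2/(-5) = (-5 - 10)/f + 2*(-⅕) = -15/f - ⅖ = -⅖ - 15/f)
3*H(8) + 39 = 3*(-⅖ - 15/8) + 39 = 3*(-91/40) + 39 = -273/40 + 39 = 1287/40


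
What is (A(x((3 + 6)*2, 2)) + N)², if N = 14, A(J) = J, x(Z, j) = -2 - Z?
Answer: 36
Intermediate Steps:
(A(x((3 + 6)*2, 2)) + N)² = ((-2 - (3 + 6)*2) + 14)² = ((-2 - 9*2) + 14)² = ((-2 - 1*18) + 14)² = ((-2 - 18) + 14)² = (-20 + 14)² = (-6)² = 36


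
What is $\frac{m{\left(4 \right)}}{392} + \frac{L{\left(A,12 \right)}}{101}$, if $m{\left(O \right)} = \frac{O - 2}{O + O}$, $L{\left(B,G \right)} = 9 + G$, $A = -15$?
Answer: $\frac{33029}{158368} \approx 0.20856$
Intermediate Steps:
$m{\left(O \right)} = \frac{-2 + O}{2 O}$
$\frac{m{\left(4 \right)}}{392} + \frac{L{\left(A,12 \right)}}{101} = \frac{\frac{1}{2} \cdot \frac{1}{4} \left(-2 + 4\right)}{392} + \frac{9 + 12}{101} = \frac{1}{2} \cdot \frac{1}{4} \cdot 2 \cdot \frac{1}{392} + 21 \cdot \frac{1}{101} = \frac{1}{4} \cdot \frac{1}{392} + \frac{21}{101} = \frac{1}{1568} + \frac{21}{101} = \frac{33029}{158368}$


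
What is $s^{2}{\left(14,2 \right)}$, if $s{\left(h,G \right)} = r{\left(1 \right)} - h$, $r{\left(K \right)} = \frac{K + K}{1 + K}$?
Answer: $169$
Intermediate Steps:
$r{\left(K \right)} = \frac{2 K}{1 + K}$
$s{\left(h,G \right)} = 1 - h$ ($s{\left(h,G \right)} = 2 \cdot 1 \frac{1}{1 + 1} - h = 2 \cdot 1 \cdot \frac{1}{2} - h = 1 - h$)
$s^{2}{\left(14,2 \right)} = \left(1 - 14\right)^{2} = \left(-13\right)^{2} = 169$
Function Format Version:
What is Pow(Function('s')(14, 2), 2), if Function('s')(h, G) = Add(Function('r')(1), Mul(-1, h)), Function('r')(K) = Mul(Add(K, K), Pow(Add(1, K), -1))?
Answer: 169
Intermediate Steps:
Function('r')(K) = Mul(2, K, Pow(Add(1, K), -1)) (Function('r')(K) = Mul(Mul(2, K), Pow(Add(1, K), -1)) = Mul(2, K, Pow(Add(1, K), -1)))
Function('s')(h, G) = Add(1, Mul(-1, h)) (Function('s')(h, G) = Add(Mul(2, 1, Pow(Add(1, 1), -1)), Mul(-1, h)) = Add(Mul(2, 1, Pow(2, -1)), Mul(-1, h)) = Add(Mul(2, 1, Rational(1, 2)), Mul(-1, h)) = Add(1, Mul(-1, h)))
Pow(Function('s')(14, 2), 2) = Pow(Add(1, Mul(-1, 14)), 2) = Pow(Add(1, -14), 2) = Pow(-13, 2) = 169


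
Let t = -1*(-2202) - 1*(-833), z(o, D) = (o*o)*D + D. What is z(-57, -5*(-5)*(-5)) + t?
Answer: -403215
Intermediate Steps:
z(o, D) = D + D*o² (z(o, D) = o²*D + D = D*o² + D = D + D*o²)
t = 3035 (t = 2202 + 833 = 3035)
z(-57, -5*(-5)*(-5)) + t = (-5*(-5)*(-5))*(1 + (-57)²) + 3035 = (25*(-5))*(1 + 3249) + 3035 = -125*3250 + 3035 = -406250 + 3035 = -403215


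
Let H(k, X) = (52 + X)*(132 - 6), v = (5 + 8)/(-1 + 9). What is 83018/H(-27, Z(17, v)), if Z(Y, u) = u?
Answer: 25544/2079 ≈ 12.287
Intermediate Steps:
v = 13/8 ≈ 1.6250
H(k, X) = 6552 + 126*X (H(k, X) = (52 + X)*126 = 6552 + 126*X)
83018/H(-27, Z(17, v)) = 83018/(6552 + 126*(13/8)) = 83018/(6552 + 819/4) = 83018/(27027/4) = 83018*(4/27027) = 25544/2079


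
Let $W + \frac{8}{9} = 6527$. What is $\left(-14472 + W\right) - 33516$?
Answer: $- \frac{373157}{9} \approx -41462.0$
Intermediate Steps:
$W = \frac{58735}{9}$ ($W = - \frac{8}{9} + 6527 = \frac{58735}{9} \approx 6526.1$)
$\left(-14472 + W\right) - 33516 = \left(-14472 + \frac{58735}{9}\right) - 33516 = - \frac{71513}{9} - 33516 = - \frac{373157}{9}$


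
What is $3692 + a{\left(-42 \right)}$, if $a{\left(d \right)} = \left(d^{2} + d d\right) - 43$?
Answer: $7177$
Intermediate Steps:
$a{\left(d \right)} = -43 + 2 d^{2}$ ($a{\left(d \right)} = \left(d^{2} + d^{2}\right) - 43 = 2 d^{2} - 43 = -43 + 2 d^{2}$)
$3692 + a{\left(-42 \right)} = 3692 - \left(43 - 2 \left(-42\right)^{2}\right) = 3692 + \left(-43 + 2 \cdot 1764\right) = 3692 + \left(-43 + 3528\right) = 3692 + 3485 = 7177$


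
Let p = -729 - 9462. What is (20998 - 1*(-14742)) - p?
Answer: 45931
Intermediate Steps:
p = -10191
(20998 - 1*(-14742)) - p = (20998 - 1*(-14742)) - 1*(-10191) = (20998 + 14742) + 10191 = 35740 + 10191 = 45931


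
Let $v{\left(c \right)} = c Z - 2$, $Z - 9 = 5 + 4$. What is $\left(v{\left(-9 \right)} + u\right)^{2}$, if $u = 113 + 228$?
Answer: $31329$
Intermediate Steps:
$Z = 18$ ($Z = 9 + \left(5 + 4\right) = 9 + 9 = 18$)
$u = 341$
$v{\left(c \right)} = -2 + 18 c$ ($v{\left(c \right)} = c 18 - 2 = 18 c - 2 = -2 + 18 c$)
$\left(v{\left(-9 \right)} + u\right)^{2} = \left(\left(-2 + 18 \left(-9\right)\right) + 341\right)^{2} = \left(\left(-2 - 162\right) + 341\right)^{2} = \left(-164 + 341\right)^{2} = 177^{2} = 31329$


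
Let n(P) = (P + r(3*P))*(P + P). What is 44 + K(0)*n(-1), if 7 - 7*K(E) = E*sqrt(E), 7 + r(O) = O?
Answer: 66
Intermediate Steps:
r(O) = -7 + O
K(E) = 1 - E**(3/2)/7 (K(E) = 1 - E*sqrt(E)/7 = 1 - E**(3/2)/7)
n(P) = 2*P*(-7 + 4*P) (n(P) = (P + (-7 + 3*P))*(P + P) = (-7 + 4*P)*(2*P) = 2*P*(-7 + 4*P))
44 + K(0)*n(-1) = 44 + (1 - 0**(3/2)/7)*(2*(-1)*(-7 + 4*(-1))) = 44 + (1 - 1/7*0)*(2*(-1)*(-7 - 4)) = 44 + (1 + 0)*(2*(-1)*(-11)) = 44 + 1*22 = 44 + 22 = 66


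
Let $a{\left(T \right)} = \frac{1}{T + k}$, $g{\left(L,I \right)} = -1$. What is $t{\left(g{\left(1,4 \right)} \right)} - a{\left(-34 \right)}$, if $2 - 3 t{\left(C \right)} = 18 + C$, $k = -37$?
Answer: $- \frac{354}{71} \approx -4.9859$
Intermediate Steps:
$t{\left(C \right)} = - \frac{16}{3} - \frac{C}{3}$ ($t{\left(C \right)} = \frac{2}{3} - \frac{18 + C}{3} = \frac{2}{3} - \left(6 + \frac{C}{3}\right) = - \frac{16}{3} - \frac{C}{3}$)
$a{\left(T \right)} = \frac{1}{-37 + T}$ ($a{\left(T \right)} = \frac{1}{T - 37} = \frac{1}{-37 + T}$)
$t{\left(g{\left(1,4 \right)} \right)} - a{\left(-34 \right)} = \left(- \frac{16}{3} - - \frac{1}{3}\right) - \frac{1}{-37 - 34} = \left(- \frac{16}{3} + \frac{1}{3}\right) - \frac{1}{-71} = -5 - - \frac{1}{71} = -5 + \frac{1}{71} = - \frac{354}{71}$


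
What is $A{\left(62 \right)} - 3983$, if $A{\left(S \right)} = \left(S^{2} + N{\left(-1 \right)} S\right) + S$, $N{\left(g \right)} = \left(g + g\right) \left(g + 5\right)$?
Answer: $-573$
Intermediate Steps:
$N{\left(g \right)} = 2 g \left(5 + g\right)$
$A{\left(S \right)} = S^{2} - 7 S$ ($A{\left(S \right)} = \left(S^{2} + 2 \left(-1\right) \left(5 - 1\right) S\right) + S = \left(S^{2} + 2 \left(-1\right) 4 S\right) + S = \left(S^{2} - 8 S\right) + S = S^{2} - 7 S$)
$A{\left(62 \right)} - 3983 = 62 \left(-7 + 62\right) - 3983 = 62 \cdot 55 - 3983 = 3410 - 3983 = -573$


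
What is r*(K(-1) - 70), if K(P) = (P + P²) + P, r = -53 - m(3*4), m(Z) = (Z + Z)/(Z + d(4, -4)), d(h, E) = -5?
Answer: 28045/7 ≈ 4006.4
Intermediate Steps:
m(Z) = 2*Z/(-5 + Z) (m(Z) = (Z + Z)/(Z - 5) = (2*Z)/(-5 + Z) = 2*Z/(-5 + Z))
r = -395/7 (r = -53 - 2*3*4/(-5 + 3*4) = -53 - 2*12/(-5 + 12) = -53 - 2*12/7 = -53 - 1*24/7 = -53 - 24/7 = -395/7 ≈ -56.429)
K(P) = P² + 2*P
r*(K(-1) - 70) = -395*(-(2 - 1) - 70)/7 = -395*(-1*1 - 70)/7 = -395*(-1 - 70)/7 = -395/7*(-71) = 28045/7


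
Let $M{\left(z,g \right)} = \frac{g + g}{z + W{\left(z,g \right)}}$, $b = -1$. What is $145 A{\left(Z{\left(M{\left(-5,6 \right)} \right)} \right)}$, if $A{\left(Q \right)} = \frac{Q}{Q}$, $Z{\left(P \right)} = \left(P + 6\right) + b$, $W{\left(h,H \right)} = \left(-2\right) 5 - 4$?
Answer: $145$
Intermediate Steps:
$W{\left(h,H \right)} = -14$ ($W{\left(h,H \right)} = -10 - 4 = -14$)
$M{\left(z,g \right)} = \frac{2 g}{-14 + z}$ ($M{\left(z,g \right)} = \frac{g + g}{z - 14} = \frac{2 g}{-14 + z}$)
$Z{\left(P \right)} = 5 + P$ ($Z{\left(P \right)} = \left(P + 6\right) - 1 = \left(6 + P\right) - 1 = 5 + P$)
$A{\left(Q \right)} = 1$
$145 A{\left(Z{\left(M{\left(-5,6 \right)} \right)} \right)} = 145 \cdot 1 = 145$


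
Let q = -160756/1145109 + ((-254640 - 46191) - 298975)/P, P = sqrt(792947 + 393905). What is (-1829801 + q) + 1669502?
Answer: -183559988347/1145109 - 299903*sqrt(296713)/296713 ≈ -1.6085e+5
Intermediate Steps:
P = 2*sqrt(296713) (P = sqrt(1186852) = 2*sqrt(296713) ≈ 1089.4)
q = -160756/1145109 - 299903*sqrt(296713)/296713 (q = -160756/1145109 + ((-254640 - 46191) - 298975)/((2*sqrt(296713))) = -160756*1/1145109 + (-300831 - 298975)*(sqrt(296713)/593426) = -160756/1145109 - 299903*sqrt(296713)/296713 ≈ -550.71)
(-1829801 + q) + 1669502 = (-1829801 + (-160756/1145109 - 299903*sqrt(296713)/296713)) + 1669502 = (-2095321754065/1145109 - 299903*sqrt(296713)/296713) + 1669502 = -183559988347/1145109 - 299903*sqrt(296713)/296713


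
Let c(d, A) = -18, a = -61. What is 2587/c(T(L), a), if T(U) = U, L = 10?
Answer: -2587/18 ≈ -143.72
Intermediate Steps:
2587/c(T(L), a) = 2587/(-18) = 2587*(-1/18) = -2587/18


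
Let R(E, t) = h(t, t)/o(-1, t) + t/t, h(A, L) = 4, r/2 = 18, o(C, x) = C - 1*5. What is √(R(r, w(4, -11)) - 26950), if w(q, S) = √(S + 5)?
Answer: I*√242547/3 ≈ 164.16*I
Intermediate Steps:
o(C, x) = -5 + C (o(C, x) = C - 5 = -5 + C)
r = 36 (r = 2*18 = 36)
w(q, S) = √(5 + S)
R(E, t) = ⅓ (R(E, t) = 4/(-5 - 1) + t/t = 4/(-6) + 1 = 4*(-⅙) + 1 = -⅔ + 1 = ⅓)
√(R(r, w(4, -11)) - 26950) = √(⅓ - 26950) = √(-80849/3) = I*√242547/3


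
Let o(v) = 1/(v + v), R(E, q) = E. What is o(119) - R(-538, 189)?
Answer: 128045/238 ≈ 538.00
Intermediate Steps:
o(v) = 1/(2*v)
o(119) - R(-538, 189) = (1/2)/119 - 1*(-538) = (1/2)*(1/119) + 538 = 1/238 + 538 = 128045/238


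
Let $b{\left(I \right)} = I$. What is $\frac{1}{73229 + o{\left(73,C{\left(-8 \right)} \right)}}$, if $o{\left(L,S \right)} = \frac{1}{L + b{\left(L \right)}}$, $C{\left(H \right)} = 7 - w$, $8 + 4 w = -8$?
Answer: $\frac{146}{10691435} \approx 1.3656 \cdot 10^{-5}$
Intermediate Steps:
$w = -4$ ($w = -2 + \frac{1}{4} \left(-8\right) = -2 - 2 = -4$)
$C{\left(H \right)} = 11$ ($C{\left(H \right)} = 7 - -4 = 7 + 4 = 11$)
$o{\left(L,S \right)} = \frac{1}{2 L}$ ($o{\left(L,S \right)} = \frac{1}{L + L} = \frac{1}{2 L}$)
$\frac{1}{73229 + o{\left(73,C{\left(-8 \right)} \right)}} = \frac{1}{73229 + \frac{1}{2 \cdot 73}} = \frac{1}{73229 + \frac{1}{2} \cdot \frac{1}{73}} = \frac{1}{73229 + \frac{1}{146}} = \frac{1}{\frac{10691435}{146}} = \frac{146}{10691435}$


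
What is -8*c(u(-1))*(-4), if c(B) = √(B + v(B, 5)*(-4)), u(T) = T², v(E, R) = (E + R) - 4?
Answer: 32*I*√7 ≈ 84.664*I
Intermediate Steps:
v(E, R) = -4 + E + R
c(B) = √(-4 - 3*B) (c(B) = √(B + (-4 + B + 5)*(-4)) = √(B + (1 + B)*(-4)) = √(B + (-4 - 4*B)) = √(-4 - 3*B))
-8*c(u(-1))*(-4) = -8*√(-4 - 3*(-1)²)*(-4) = -8*√(-4 - 3*1)*(-4) = -8*√(-4 - 3)*(-4) = -8*I*√7*(-4) = 32*I*√7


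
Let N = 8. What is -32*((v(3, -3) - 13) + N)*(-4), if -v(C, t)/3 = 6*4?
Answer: -9856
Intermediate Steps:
v(C, t) = -72 (v(C, t) = -18*4 = -3*24 = -72)
-32*((v(3, -3) - 13) + N)*(-4) = -32*((-72 - 13) + 8)*(-4) = -32*(-85 + 8)*(-4) = -32*(-77)*(-4) = 2464*(-4) = -9856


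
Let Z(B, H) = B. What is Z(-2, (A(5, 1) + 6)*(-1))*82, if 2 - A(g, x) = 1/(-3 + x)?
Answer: -164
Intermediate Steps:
A(g, x) = 2 - 1/(-3 + x)
Z(-2, (A(5, 1) + 6)*(-1))*82 = -2*82 = -164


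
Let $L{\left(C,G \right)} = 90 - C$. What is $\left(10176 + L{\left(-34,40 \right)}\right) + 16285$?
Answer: $26585$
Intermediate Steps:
$\left(10176 + L{\left(-34,40 \right)}\right) + 16285 = \left(10176 + \left(90 - -34\right)\right) + 16285 = \left(10176 + \left(90 + 34\right)\right) + 16285 = \left(10176 + 124\right) + 16285 = 10300 + 16285 = 26585$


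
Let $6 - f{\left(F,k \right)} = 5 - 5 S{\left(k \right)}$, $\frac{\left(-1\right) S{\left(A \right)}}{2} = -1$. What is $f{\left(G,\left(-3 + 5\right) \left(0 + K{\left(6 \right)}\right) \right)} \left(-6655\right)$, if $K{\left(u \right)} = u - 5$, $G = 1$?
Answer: $-73205$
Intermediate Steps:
$K{\left(u \right)} = -5 + u$
$S{\left(A \right)} = 2$ ($S{\left(A \right)} = \left(-2\right) \left(-1\right) = 2$)
$f{\left(F,k \right)} = 11$ ($f{\left(F,k \right)} = 6 - \left(5 - 10\right) = 6 - -5 = 6 + 5 = 11$)
$f{\left(G,\left(-3 + 5\right) \left(0 + K{\left(6 \right)}\right) \right)} \left(-6655\right) = 11 \left(-6655\right) = -73205$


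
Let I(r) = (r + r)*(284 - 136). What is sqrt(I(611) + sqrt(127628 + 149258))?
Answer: sqrt(180856 + sqrt(276886)) ≈ 425.89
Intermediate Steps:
I(r) = 296*r (I(r) = (2*r)*148 = 296*r)
sqrt(I(611) + sqrt(127628 + 149258)) = sqrt(296*611 + sqrt(127628 + 149258)) = sqrt(180856 + sqrt(276886))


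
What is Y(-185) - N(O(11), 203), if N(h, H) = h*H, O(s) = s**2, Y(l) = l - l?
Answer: -24563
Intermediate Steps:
Y(l) = 0
N(h, H) = H*h
Y(-185) - N(O(11), 203) = 0 - 203*11**2 = 0 - 203*121 = 0 - 1*24563 = 0 - 24563 = -24563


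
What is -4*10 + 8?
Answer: -32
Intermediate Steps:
-4*10 + 8 = -40 + 8 = -32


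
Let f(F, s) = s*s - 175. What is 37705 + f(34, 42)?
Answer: 39294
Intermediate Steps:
f(F, s) = -175 + s² (f(F, s) = s² - 175 = -175 + s²)
37705 + f(34, 42) = 37705 + (-175 + 42²) = 37705 + (-175 + 1764) = 37705 + 1589 = 39294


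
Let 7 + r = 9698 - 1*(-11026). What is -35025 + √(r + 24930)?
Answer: -35025 + √45647 ≈ -34811.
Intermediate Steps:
r = 20717 (r = -7 + (9698 - 1*(-11026)) = -7 + (9698 + 11026) = -7 + 20724 = 20717)
-35025 + √(r + 24930) = -35025 + √(20717 + 24930) = -35025 + √45647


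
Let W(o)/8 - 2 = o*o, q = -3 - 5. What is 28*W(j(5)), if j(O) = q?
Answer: 14784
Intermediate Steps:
q = -8
j(O) = -8
W(o) = 16 + 8*o² (W(o) = 16 + 8*(o*o) = 16 + 8*o²)
28*W(j(5)) = 28*(16 + 8*(-8)²) = 28*(16 + 8*64) = 28*(16 + 512) = 28*528 = 14784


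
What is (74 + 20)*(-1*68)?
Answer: -6392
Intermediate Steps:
(74 + 20)*(-1*68) = 94*(-68) = -6392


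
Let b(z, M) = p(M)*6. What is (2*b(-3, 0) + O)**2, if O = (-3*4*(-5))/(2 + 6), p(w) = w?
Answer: 225/4 ≈ 56.250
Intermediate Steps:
b(z, M) = 6*M (b(z, M) = M*6 = 6*M)
O = 15/2 (O = -12*(-5)/8 = 60*(1/8) = 15/2 ≈ 7.5000)
(2*b(-3, 0) + O)**2 = (2*(6*0) + 15/2)**2 = (2*0 + 15/2)**2 = (0 + 15/2)**2 = (15/2)**2 = 225/4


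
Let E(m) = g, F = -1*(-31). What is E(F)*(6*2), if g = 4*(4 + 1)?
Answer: 240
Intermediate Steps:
F = 31
g = 20 (g = 4*5 = 20)
E(m) = 20
E(F)*(6*2) = 20*(6*2) = 20*12 = 240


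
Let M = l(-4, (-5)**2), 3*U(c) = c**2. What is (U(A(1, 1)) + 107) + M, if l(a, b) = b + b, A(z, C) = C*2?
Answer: 475/3 ≈ 158.33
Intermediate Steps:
A(z, C) = 2*C
U(c) = c**2/3
l(a, b) = 2*b
M = 50 (M = 2*(-5)**2 = 2*25 = 50)
(U(A(1, 1)) + 107) + M = ((2*1)**2/3 + 107) + 50 = ((1/3)*2**2 + 107) + 50 = ((1/3)*4 + 107) + 50 = (4/3 + 107) + 50 = 325/3 + 50 = 475/3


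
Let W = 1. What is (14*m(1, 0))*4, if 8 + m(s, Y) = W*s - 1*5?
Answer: -672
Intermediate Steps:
m(s, Y) = -13 + s (m(s, Y) = -8 + (1*s - 1*5) = -8 + (s - 5) = -8 + (-5 + s) = -13 + s)
(14*m(1, 0))*4 = (14*(-13 + 1))*4 = (14*(-12))*4 = -168*4 = -672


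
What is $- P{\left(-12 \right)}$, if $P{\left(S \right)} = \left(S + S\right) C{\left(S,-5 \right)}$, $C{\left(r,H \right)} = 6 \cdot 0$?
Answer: $0$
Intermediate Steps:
$C{\left(r,H \right)} = 0$
$P{\left(S \right)} = 0$ ($P{\left(S \right)} = \left(S + S\right) 0 = 2 S 0 = 0$)
$- P{\left(-12 \right)} = \left(-1\right) 0 = 0$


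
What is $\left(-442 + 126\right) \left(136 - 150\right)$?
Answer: $4424$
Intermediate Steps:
$\left(-442 + 126\right) \left(136 - 150\right) = \left(-316\right) \left(-14\right) = 4424$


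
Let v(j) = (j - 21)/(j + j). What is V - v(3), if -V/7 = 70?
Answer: -487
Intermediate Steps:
v(j) = (-21 + j)/(2*j) (v(j) = (-21 + j)/((2*j)) = (-21 + j)*(1/(2*j)) = (-21 + j)/(2*j))
V = -490 (V = -7*70 = -490)
V - v(3) = -490 - (-21 + 3)/(2*3) = -490 - (-18)/(2*3) = -490 - 1*(-3) = -490 + 3 = -487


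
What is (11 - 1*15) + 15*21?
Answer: 311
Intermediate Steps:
(11 - 1*15) + 15*21 = (11 - 15) + 315 = -4 + 315 = 311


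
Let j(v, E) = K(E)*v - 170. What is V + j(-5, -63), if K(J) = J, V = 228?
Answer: 373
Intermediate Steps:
j(v, E) = -170 + E*v (j(v, E) = E*v - 170 = -170 + E*v)
V + j(-5, -63) = 228 + (-170 - 63*(-5)) = 228 + (-170 + 315) = 228 + 145 = 373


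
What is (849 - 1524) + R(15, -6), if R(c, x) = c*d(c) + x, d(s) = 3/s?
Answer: -678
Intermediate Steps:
R(c, x) = 3 + x (R(c, x) = c*(3/c) + x = 3 + x)
(849 - 1524) + R(15, -6) = (849 - 1524) + (3 - 6) = -675 - 3 = -678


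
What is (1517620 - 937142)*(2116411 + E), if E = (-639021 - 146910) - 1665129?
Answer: -194256382222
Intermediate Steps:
E = -2451060 (E = -785931 - 1665129 = -2451060)
(1517620 - 937142)*(2116411 + E) = (1517620 - 937142)*(2116411 - 2451060) = 580478*(-334649) = -194256382222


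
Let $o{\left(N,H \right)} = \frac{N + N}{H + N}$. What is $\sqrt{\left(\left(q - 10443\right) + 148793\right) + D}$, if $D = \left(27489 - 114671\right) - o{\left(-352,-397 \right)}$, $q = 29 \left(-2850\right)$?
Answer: $\frac{11 i \sqrt{145966618}}{749} \approx 177.43 i$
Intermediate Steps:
$q = -82650$
$o{\left(N,H \right)} = \frac{2 N}{H + N}$
$D = - \frac{65300022}{749}$ ($D = \left(27489 - 114671\right) - 2 \left(-352\right) \frac{1}{-397 - 352} = -87182 - 2 \left(-352\right) \frac{1}{-749} = -87182 - 2 \left(-352\right) \left(- \frac{1}{749}\right) = -87182 - \frac{704}{749} = - \frac{65300022}{749} \approx -87183.0$)
$\sqrt{\left(\left(q - 10443\right) + 148793\right) + D} = \sqrt{\left(\left(-82650 - 10443\right) + 148793\right) - \frac{65300022}{749}} = \sqrt{\left(-93093 + 148793\right) - \frac{65300022}{749}} = \sqrt{55700 - \frac{65300022}{749}} = \sqrt{- \frac{23580722}{749}} = \frac{11 i \sqrt{145966618}}{749}$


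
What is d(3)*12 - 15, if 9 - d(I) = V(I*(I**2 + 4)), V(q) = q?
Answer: -375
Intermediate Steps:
d(I) = 9 - I*(4 + I**2) (d(I) = 9 - I*(I**2 + 4) = 9 - I*(4 + I**2))
d(3)*12 - 15 = (9 - 1*3*(4 + 3**2))*12 - 15 = (9 - 1*3*(4 + 9))*12 - 15 = (9 - 1*3*13)*12 - 15 = (9 - 39)*12 - 15 = -30*12 - 15 = -360 - 15 = -375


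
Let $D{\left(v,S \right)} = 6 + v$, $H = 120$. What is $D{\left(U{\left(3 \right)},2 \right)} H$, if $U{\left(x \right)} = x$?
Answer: $1080$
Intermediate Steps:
$D{\left(U{\left(3 \right)},2 \right)} H = \left(6 + 3\right) 120 = 9 \cdot 120 = 1080$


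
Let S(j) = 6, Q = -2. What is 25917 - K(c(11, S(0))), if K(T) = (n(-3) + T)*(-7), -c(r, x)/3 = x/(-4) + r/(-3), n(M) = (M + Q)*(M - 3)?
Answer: 52471/2 ≈ 26236.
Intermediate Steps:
n(M) = (-3 + M)*(-2 + M) (n(M) = (M - 2)*(M - 3) = (-2 + M)*(-3 + M) = (-3 + M)*(-2 + M))
c(r, x) = r + 3*x/4 (c(r, x) = -3*(x/(-4) + r/(-3)) = -3*(x*(-¼) + r*(-⅓)) = -3*(-x/4 - r/3) = -3*(-r/3 - x/4) = r + 3*x/4)
K(T) = -210 - 7*T (K(T) = ((6 + (-3)² - 5*(-3)) + T)*(-7) = ((6 + 9 + 15) + T)*(-7) = (30 + T)*(-7) = -210 - 7*T)
25917 - K(c(11, S(0))) = 25917 - (-210 - 7*(11 + (¾)*6)) = 25917 - (-210 - 7*(11 + 9/2)) = 25917 - (-210 - 7*31/2) = 25917 - (-210 - 217/2) = 25917 - 1*(-637/2) = 25917 + 637/2 = 52471/2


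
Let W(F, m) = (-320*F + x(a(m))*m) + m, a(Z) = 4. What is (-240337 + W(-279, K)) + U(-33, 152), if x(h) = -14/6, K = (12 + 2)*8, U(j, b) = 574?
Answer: -451897/3 ≈ -1.5063e+5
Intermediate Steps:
K = 112 (K = 14*8 = 112)
x(h) = -7/3 (x(h) = -14*1/6 = -7/3)
W(F, m) = -320*F - 4*m/3 (W(F, m) = (-320*F - 7*m/3) + m = -320*F - 4*m/3)
(-240337 + W(-279, K)) + U(-33, 152) = (-240337 + (-320*(-279) - 4/3*112)) + 574 = (-240337 + (89280 - 448/3)) + 574 = (-240337 + 267392/3) + 574 = -453619/3 + 574 = -451897/3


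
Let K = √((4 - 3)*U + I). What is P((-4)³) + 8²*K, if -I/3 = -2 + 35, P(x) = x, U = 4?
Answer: -64 + 64*I*√95 ≈ -64.0 + 623.79*I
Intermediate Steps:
I = -99 (I = -3*(-2 + 35) = -3*33 = -99)
K = I*√95 (K = √((4 - 3)*4 - 99) = √(1*4 - 99) = √(4 - 99) = √(-95) = I*√95 ≈ 9.7468*I)
P((-4)³) + 8²*K = (-4)³ + 8²*(I*√95) = -64 + 64*(I*√95) = -64 + 64*I*√95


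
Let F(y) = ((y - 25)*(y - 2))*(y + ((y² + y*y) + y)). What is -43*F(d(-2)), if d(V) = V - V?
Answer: 0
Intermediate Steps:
d(V) = 0
F(y) = (-25 + y)*(-2 + y)*(2*y + 2*y²) (F(y) = ((-25 + y)*(-2 + y))*(y + ((y² + y²) + y)) = ((-25 + y)*(-2 + y))*(y + (2*y² + y)) = ((-25 + y)*(-2 + y))*(y + (y + 2*y²)) = ((-25 + y)*(-2 + y))*(2*y + 2*y²) = (-25 + y)*(-2 + y)*(2*y + 2*y²))
-43*F(d(-2)) = -86*0*(50 + 0³ - 26*0² + 23*0) = -86*0*(50 + 0 - 26*0 + 0) = -86*0*(50 + 0 + 0 + 0) = -86*0*50 = -43*0 = 0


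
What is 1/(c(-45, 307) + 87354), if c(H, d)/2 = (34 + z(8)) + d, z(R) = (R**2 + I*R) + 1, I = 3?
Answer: 1/88214 ≈ 1.1336e-5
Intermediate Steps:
z(R) = 1 + R**2 + 3*R (z(R) = (R**2 + 3*R) + 1 = 1 + R**2 + 3*R)
c(H, d) = 246 + 2*d (c(H, d) = 2*((34 + (1 + 8**2 + 3*8)) + d) = 2*((34 + (1 + 64 + 24)) + d) = 2*((34 + 89) + d) = 2*(123 + d) = 246 + 2*d)
1/(c(-45, 307) + 87354) = 1/((246 + 2*307) + 87354) = 1/((246 + 614) + 87354) = 1/(860 + 87354) = 1/88214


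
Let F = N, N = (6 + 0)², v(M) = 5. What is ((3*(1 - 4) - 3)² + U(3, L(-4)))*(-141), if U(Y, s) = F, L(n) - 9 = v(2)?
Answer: -25380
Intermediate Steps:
L(n) = 14 (L(n) = 9 + 5 = 14)
N = 36 (N = 6² = 36)
F = 36
U(Y, s) = 36
((3*(1 - 4) - 3)² + U(3, L(-4)))*(-141) = ((3*(1 - 4) - 3)² + 36)*(-141) = ((3*(-3) - 3)² + 36)*(-141) = ((-9 - 3)² + 36)*(-141) = ((-12)² + 36)*(-141) = (144 + 36)*(-141) = 180*(-141) = -25380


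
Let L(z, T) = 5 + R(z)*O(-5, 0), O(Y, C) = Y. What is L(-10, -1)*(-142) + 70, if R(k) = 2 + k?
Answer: -6320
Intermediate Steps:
L(z, T) = -5 - 5*z (L(z, T) = 5 + (2 + z)*(-5) = 5 + (-10 - 5*z) = -5 - 5*z)
L(-10, -1)*(-142) + 70 = (-5 - 5*(-10))*(-142) + 70 = (-5 + 50)*(-142) + 70 = 45*(-142) + 70 = -6390 + 70 = -6320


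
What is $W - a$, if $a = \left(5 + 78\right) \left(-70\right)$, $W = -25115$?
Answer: $-19305$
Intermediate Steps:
$a = -5810$ ($a = 83 \left(-70\right) = -5810$)
$W - a = -25115 - -5810 = -25115 + 5810 = -19305$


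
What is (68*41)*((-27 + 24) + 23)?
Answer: 55760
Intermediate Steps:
(68*41)*((-27 + 24) + 23) = 2788*(-3 + 23) = 2788*20 = 55760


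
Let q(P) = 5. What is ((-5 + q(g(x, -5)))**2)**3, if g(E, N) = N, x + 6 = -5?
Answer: 0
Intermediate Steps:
x = -11 (x = -6 - 5 = -11)
((-5 + q(g(x, -5)))**2)**3 = ((-5 + 5)**2)**3 = (0**2)**3 = 0**3 = 0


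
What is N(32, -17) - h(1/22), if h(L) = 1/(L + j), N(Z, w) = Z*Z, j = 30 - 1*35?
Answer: 111638/109 ≈ 1024.2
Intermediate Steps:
j = -5 (j = 30 - 35 = -5)
N(Z, w) = Z**2
h(L) = 1/(-5 + L) (h(L) = 1/(L - 5) = 1/(-5 + L))
N(32, -17) - h(1/22) = 32**2 - 1/(-5 + 1/22) = 1024 - 1/(-5 + 1/22) = 1024 - 1/(-109/22) = 1024 - 1*(-22/109) = 1024 + 22/109 = 111638/109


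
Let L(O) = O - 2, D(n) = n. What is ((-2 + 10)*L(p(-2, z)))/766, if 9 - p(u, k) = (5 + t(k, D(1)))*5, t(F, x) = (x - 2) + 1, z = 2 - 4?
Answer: -72/383 ≈ -0.18799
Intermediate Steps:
z = -2
t(F, x) = -1 + x (t(F, x) = (-2 + x) + 1 = -1 + x)
p(u, k) = -16 (p(u, k) = 9 - (5 + (-1 + 1))*5 = 9 - (5 + 0)*5 = 9 - 5*5 = 9 - 1*25 = 9 - 25 = -16)
L(O) = -2 + O
((-2 + 10)*L(p(-2, z)))/766 = ((-2 + 10)*(-2 - 16))/766 = (8*(-18))*(1/766) = -144*1/766 = -72/383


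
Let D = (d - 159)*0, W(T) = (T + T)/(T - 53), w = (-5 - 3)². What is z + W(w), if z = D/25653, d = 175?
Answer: 128/11 ≈ 11.636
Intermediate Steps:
w = 64 (w = (-8)² = 64)
W(T) = 2*T/(-53 + T) (W(T) = (2*T)/(-53 + T) = 2*T/(-53 + T))
D = 0 (D = (175 - 159)*0 = 16*0 = 0)
z = 0 (z = 0/25653 = 0*(1/25653) = 0)
z + W(w) = 0 + 2*64/(-53 + 64) = 0 + 2*64/11 = 0 + 2*64*(1/11) = 0 + 128/11 = 128/11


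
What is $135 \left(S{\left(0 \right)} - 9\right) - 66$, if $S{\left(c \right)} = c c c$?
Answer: $-1281$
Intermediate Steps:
$S{\left(c \right)} = c^{3}$ ($S{\left(c \right)} = c^{2} c = c^{3}$)
$135 \left(S{\left(0 \right)} - 9\right) - 66 = 135 \left(0^{3} - 9\right) - 66 = 135 \left(0 - 9\right) - 66 = 135 \left(-9\right) - 66 = -1215 - 66 = -1281$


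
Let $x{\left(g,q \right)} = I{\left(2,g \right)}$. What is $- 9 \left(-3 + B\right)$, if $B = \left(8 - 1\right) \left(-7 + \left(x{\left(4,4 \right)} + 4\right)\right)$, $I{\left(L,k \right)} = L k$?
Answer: $-288$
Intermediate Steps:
$x{\left(g,q \right)} = 2 g$
$B = 35$ ($B = \left(8 - 1\right) \left(-7 + \left(2 \cdot 4 + 4\right)\right) = 7 \left(-7 + \left(8 + 4\right)\right) = 7 \left(-7 + 12\right) = 7 \cdot 5 = 35$)
$- 9 \left(-3 + B\right) = - 9 \left(-3 + 35\right) = \left(-9\right) 32 = -288$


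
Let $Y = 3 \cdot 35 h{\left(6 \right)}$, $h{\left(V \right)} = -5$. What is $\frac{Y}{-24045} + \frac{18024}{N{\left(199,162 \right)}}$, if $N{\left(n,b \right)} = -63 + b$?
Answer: $\frac{1375997}{7557} \approx 182.08$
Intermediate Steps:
$Y = -525$ ($Y = 3 \cdot 35 \left(-5\right) = 105 \left(-5\right) = -525$)
$\frac{Y}{-24045} + \frac{18024}{N{\left(199,162 \right)}} = - \frac{525}{-24045} + \frac{18024}{-63 + 162} = \left(-525\right) \left(- \frac{1}{24045}\right) + \frac{18024}{99} = \frac{5}{229} + 18024 \cdot \frac{1}{99} = \frac{5}{229} + \frac{6008}{33} = \frac{1375997}{7557}$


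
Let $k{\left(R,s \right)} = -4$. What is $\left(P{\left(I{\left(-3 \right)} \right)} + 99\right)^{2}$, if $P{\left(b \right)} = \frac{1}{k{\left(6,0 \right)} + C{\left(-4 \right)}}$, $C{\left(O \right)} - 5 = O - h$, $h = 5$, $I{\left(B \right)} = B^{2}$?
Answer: $\frac{625681}{64} \approx 9776.3$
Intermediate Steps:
$C{\left(O \right)} = O$ ($C{\left(O \right)} = 5 + \left(O - 5\right) = 5 + \left(-5 + O\right) = O$)
$P{\left(b \right)} = - \frac{1}{8}$ ($P{\left(b \right)} = \frac{1}{-4 - 4} = \frac{1}{-8} = - \frac{1}{8}$)
$\left(P{\left(I{\left(-3 \right)} \right)} + 99\right)^{2} = \left(- \frac{1}{8} + 99\right)^{2} = \left(\frac{791}{8}\right)^{2} = \frac{625681}{64}$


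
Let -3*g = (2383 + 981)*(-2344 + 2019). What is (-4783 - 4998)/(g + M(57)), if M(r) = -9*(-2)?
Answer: -29343/1093354 ≈ -0.026838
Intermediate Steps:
M(r) = 18
g = 1093300/3 (g = -(2383 + 981)*(-2344 + 2019)/3 = -3364*(-325)/3 = -⅓*(-1093300) = 1093300/3 ≈ 3.6443e+5)
(-4783 - 4998)/(g + M(57)) = (-4783 - 4998)/(1093300/3 + 18) = -9781/1093354/3 = -9781*3/1093354 = -29343/1093354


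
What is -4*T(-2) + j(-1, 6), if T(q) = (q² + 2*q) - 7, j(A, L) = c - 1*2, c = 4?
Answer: 30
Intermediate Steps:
j(A, L) = 2 (j(A, L) = 4 - 1*2 = 4 - 2 = 2)
T(q) = -7 + q² + 2*q
-4*T(-2) + j(-1, 6) = -4*(-7 + (-2)² + 2*(-2)) + 2 = -4*(-7 + 4 - 4) + 2 = -4*(-7) + 2 = 28 + 2 = 30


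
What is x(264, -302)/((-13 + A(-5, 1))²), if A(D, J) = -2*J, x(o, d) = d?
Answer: -302/225 ≈ -1.3422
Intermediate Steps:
x(264, -302)/((-13 + A(-5, 1))²) = -302/(-13 - 2*1)² = -302/(-13 - 2)² = -302/((-15)²) = -302/225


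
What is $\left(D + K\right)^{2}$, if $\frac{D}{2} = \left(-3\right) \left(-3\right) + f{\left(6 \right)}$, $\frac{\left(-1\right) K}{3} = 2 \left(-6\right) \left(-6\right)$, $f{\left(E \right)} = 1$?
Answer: $38416$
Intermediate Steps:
$K = -216$ ($K = - 3 \cdot 2 \left(-6\right) \left(-6\right) = - 3 \left(\left(-12\right) \left(-6\right)\right) = \left(-3\right) 72 = -216$)
$D = 20$ ($D = 2 \left(\left(-3\right) \left(-3\right) + 1\right) = 2 \left(9 + 1\right) = 2 \cdot 10 = 20$)
$\left(D + K\right)^{2} = \left(20 - 216\right)^{2} = \left(-196\right)^{2} = 38416$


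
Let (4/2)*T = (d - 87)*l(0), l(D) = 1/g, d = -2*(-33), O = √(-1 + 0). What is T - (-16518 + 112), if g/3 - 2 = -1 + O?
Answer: 65617/4 + 7*I/4 ≈ 16404.0 + 1.75*I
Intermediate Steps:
O = I (O = √(-1) = I ≈ 1.0*I)
d = 66
g = 3 + 3*I (g = 6 + 3*(-1 + I) = 6 + (-3 + 3*I) = 3 + 3*I ≈ 3.0 + 3.0*I)
l(D) = (3 - 3*I)/18 (l(D) = 1/(3 + 3*I) = (3 - 3*I)/18)
T = -7/4 + 7*I/4 (T = ((66 - 87)*(⅙ - I/6))/2 = (-21*(⅙ - I/6))/2 = (-7/2 + 7*I/2)/2 = -7/4 + 7*I/4 ≈ -1.75 + 1.75*I)
T - (-16518 + 112) = (-7/4 + 7*I/4) - (-16518 + 112) = (-7/4 + 7*I/4) - 1*(-16406) = (-7/4 + 7*I/4) + 16406 = 65617/4 + 7*I/4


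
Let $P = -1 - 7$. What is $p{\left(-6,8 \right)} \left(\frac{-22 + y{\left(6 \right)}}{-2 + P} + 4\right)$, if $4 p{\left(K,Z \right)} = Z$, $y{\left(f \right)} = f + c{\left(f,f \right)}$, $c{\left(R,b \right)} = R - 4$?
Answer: $\frac{54}{5} \approx 10.8$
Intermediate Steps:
$c{\left(R,b \right)} = -4 + R$
$y{\left(f \right)} = -4 + 2 f$ ($y{\left(f \right)} = f + \left(-4 + f\right) = -4 + 2 f$)
$P = -8$ ($P = -1 - 7 = -8$)
$p{\left(K,Z \right)} = \frac{Z}{4}$
$p{\left(-6,8 \right)} \left(\frac{-22 + y{\left(6 \right)}}{-2 + P} + 4\right) = \frac{1}{4} \cdot 8 \left(\frac{-22 + \left(-4 + 2 \cdot 6\right)}{-2 - 8} + 4\right) = 2 \left(\frac{-22 + \left(-4 + 12\right)}{-10} + 4\right) = 2 \left(\left(-22 + 8\right) \left(- \frac{1}{10}\right) + 4\right) = 2 \left(\left(-14\right) \left(- \frac{1}{10}\right) + 4\right) = 2 \left(\frac{7}{5} + 4\right) = 2 \cdot \frac{27}{5} = \frac{54}{5}$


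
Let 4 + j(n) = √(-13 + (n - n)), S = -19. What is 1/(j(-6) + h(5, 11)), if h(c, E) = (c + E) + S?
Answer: -7/62 - I*√13/62 ≈ -0.1129 - 0.058154*I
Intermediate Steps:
h(c, E) = -19 + E + c (h(c, E) = (c + E) - 19 = (E + c) - 19 = -19 + E + c)
j(n) = -4 + I*√13 (j(n) = -4 + √(-13 + (n - n)) = -4 + √(-13 + 0) = -4 + √(-13) = -4 + I*√13)
1/(j(-6) + h(5, 11)) = 1/((-4 + I*√13) + (-19 + 11 + 5)) = 1/((-4 + I*√13) - 3) = 1/(-7 + I*√13)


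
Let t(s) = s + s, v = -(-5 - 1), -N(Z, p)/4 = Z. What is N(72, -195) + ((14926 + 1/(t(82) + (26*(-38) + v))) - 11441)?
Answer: 2615145/818 ≈ 3197.0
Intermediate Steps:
N(Z, p) = -4*Z
v = 6 (v = -1*(-6) = 6)
t(s) = 2*s
N(72, -195) + ((14926 + 1/(t(82) + (26*(-38) + v))) - 11441) = -4*72 + ((14926 + 1/(2*82 + (26*(-38) + 6))) - 11441) = -288 + ((14926 + 1/(164 + (-988 + 6))) - 11441) = -288 + ((14926 + 1/(164 - 982)) - 11441) = -288 + ((14926 + 1/(-818)) - 11441) = -288 + ((14926 - 1/818) - 11441) = -288 + (12209467/818 - 11441) = -288 + 2850729/818 = 2615145/818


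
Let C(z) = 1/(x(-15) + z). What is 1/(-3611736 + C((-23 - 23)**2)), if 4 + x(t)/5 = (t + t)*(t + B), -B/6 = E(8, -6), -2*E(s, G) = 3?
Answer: -2996/10820761055 ≈ -2.7688e-7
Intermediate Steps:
E(s, G) = -3/2 (E(s, G) = -1/2*3 = -3/2)
B = 9 (B = -6*(-3/2) = 9)
x(t) = -20 + 10*t*(9 + t) (x(t) = -20 + 5*((t + t)*(t + 9)) = -20 + 5*((2*t)*(9 + t)) = -20 + 5*(2*t*(9 + t)) = -20 + 10*t*(9 + t))
C(z) = 1/(880 + z) (C(z) = 1/((-20 + 10*(-15)**2 + 90*(-15)) + z) = 1/((-20 + 10*225 - 1350) + z) = 1/((-20 + 2250 - 1350) + z) = 1/(880 + z))
1/(-3611736 + C((-23 - 23)**2)) = 1/(-3611736 + 1/(880 + (-23 - 23)**2)) = 1/(-3611736 + 1/(880 + (-46)**2)) = 1/(-3611736 + 1/(880 + 2116)) = 1/(-3611736 + 1/2996) = 1/(-10820761055/2996) = -2996/10820761055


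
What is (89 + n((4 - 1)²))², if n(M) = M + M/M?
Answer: 9801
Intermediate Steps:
n(M) = 1 + M (n(M) = M + 1 = 1 + M)
(89 + n((4 - 1)²))² = (89 + (1 + (4 - 1)²))² = (89 + (1 + 3²))² = (89 + (1 + 9))² = (89 + 10)² = 99² = 9801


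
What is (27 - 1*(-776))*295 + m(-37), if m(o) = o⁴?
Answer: 2111046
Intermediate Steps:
(27 - 1*(-776))*295 + m(-37) = (27 - 1*(-776))*295 + (-37)⁴ = (27 + 776)*295 + 1874161 = 803*295 + 1874161 = 236885 + 1874161 = 2111046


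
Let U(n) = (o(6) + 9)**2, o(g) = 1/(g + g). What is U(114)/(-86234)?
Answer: -11881/12417696 ≈ -0.00095678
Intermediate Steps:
o(g) = 1/(2*g)
U(n) = 11881/144 (U(n) = ((1/2)/6 + 9)**2 = ((1/2)*(1/6) + 9)**2 = (1/12 + 9)**2 = (109/12)**2 = 11881/144)
U(114)/(-86234) = (11881/144)/(-86234) = (11881/144)*(-1/86234) = -11881/12417696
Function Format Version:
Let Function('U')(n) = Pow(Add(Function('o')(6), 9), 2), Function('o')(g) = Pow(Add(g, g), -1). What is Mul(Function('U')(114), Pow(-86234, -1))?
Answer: Rational(-11881, 12417696) ≈ -0.00095678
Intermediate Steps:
Function('o')(g) = Mul(Rational(1, 2), Pow(g, -1)) (Function('o')(g) = Pow(Mul(2, g), -1) = Mul(Rational(1, 2), Pow(g, -1)))
Function('U')(n) = Rational(11881, 144) (Function('U')(n) = Pow(Add(Mul(Rational(1, 2), Pow(6, -1)), 9), 2) = Pow(Add(Mul(Rational(1, 2), Rational(1, 6)), 9), 2) = Pow(Add(Rational(1, 12), 9), 2) = Pow(Rational(109, 12), 2) = Rational(11881, 144))
Mul(Function('U')(114), Pow(-86234, -1)) = Mul(Rational(11881, 144), Pow(-86234, -1)) = Mul(Rational(11881, 144), Rational(-1, 86234)) = Rational(-11881, 12417696)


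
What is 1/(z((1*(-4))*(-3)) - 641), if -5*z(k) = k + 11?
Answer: -5/3228 ≈ -0.0015489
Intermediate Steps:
z(k) = -11/5 - k/5 (z(k) = -(k + 11)/5 = -(11 + k)/5 = -11/5 - k/5)
1/(z((1*(-4))*(-3)) - 641) = 1/((-11/5 - 1*(-4)*(-3)/5) - 641) = 1/((-11/5 - (-4)*(-3)/5) - 641) = 1/((-11/5 - 1/5*12) - 641) = 1/((-11/5 - 12/5) - 641) = 1/(-23/5 - 641) = 1/(-3228/5) = -5/3228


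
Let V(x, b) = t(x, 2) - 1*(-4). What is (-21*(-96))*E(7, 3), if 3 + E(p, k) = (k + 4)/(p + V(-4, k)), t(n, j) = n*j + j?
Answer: -16128/5 ≈ -3225.6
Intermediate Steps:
t(n, j) = j + j*n (t(n, j) = j*n + j = j + j*n)
V(x, b) = 6 + 2*x (V(x, b) = 2*(1 + x) - 1*(-4) = (2 + 2*x) + 4 = 6 + 2*x)
E(p, k) = -3 + (4 + k)/(-2 + p) (E(p, k) = -3 + (k + 4)/(p + (6 + 2*(-4))) = -3 + (4 + k)/(p + (6 - 8)) = -3 + (4 + k)/(p - 2) = -3 + (4 + k)/(-2 + p))
(-21*(-96))*E(7, 3) = (-21*(-96))*((10 + 3 - 3*7)/(-2 + 7)) = 2016*((10 + 3 - 21)/5) = 2016*((1/5)*(-8)) = 2016*(-8/5) = -16128/5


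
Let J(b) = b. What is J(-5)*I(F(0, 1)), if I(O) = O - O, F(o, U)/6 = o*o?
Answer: 0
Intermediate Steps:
F(o, U) = 6*o**2 (F(o, U) = 6*(o*o) = 6*o**2)
I(O) = 0
J(-5)*I(F(0, 1)) = -5*0 = 0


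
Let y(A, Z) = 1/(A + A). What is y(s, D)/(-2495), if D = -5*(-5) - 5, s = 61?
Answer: -1/304390 ≈ -3.2853e-6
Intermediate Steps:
D = 20 (D = 25 - 5 = 20)
y(A, Z) = 1/(2*A)
y(s, D)/(-2495) = ((1/2)/61)/(-2495) = ((1/2)*(1/61))*(-1/2495) = (1/122)*(-1/2495) = -1/304390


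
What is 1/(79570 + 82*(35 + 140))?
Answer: 1/93920 ≈ 1.0647e-5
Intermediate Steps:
1/(79570 + 82*(35 + 140)) = 1/(79570 + 82*175) = 1/(79570 + 14350) = 1/93920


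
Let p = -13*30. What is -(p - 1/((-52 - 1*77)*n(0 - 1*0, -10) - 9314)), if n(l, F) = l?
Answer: 3632459/9314 ≈ 390.00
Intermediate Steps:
p = -390
-(p - 1/((-52 - 1*77)*n(0 - 1*0, -10) - 9314)) = -(-390 - 1/((-52 - 1*77)*(0 - 1*0) - 9314)) = -(-390 - 1/((-52 - 77)*(0 + 0) - 9314)) = -(-390 - 1/(-129*0 - 9314)) = -(-390 - 1/(0 - 9314)) = -(-390 - 1/(-9314)) = -(-390 - 1*(-1/9314)) = -(-390 + 1/9314) = -1*(-3632459/9314) = 3632459/9314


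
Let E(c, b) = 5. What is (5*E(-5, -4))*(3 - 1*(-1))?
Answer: 100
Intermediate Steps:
(5*E(-5, -4))*(3 - 1*(-1)) = (5*5)*(3 - 1*(-1)) = 25*(3 + 1) = 25*4 = 100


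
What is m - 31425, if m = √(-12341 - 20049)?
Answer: -31425 + I*√32390 ≈ -31425.0 + 179.97*I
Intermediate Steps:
m = I*√32390 (m = √(-32390) = I*√32390 ≈ 179.97*I)
m - 31425 = I*√32390 - 31425 = -31425 + I*√32390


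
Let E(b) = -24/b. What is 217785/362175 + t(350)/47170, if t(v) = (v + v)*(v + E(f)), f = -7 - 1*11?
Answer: 1986876469/341675895 ≈ 5.8151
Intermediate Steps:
f = -18 (f = -7 - 11 = -18)
t(v) = 2*v*(4/3 + v) (t(v) = (v + v)*(v - 24/(-18)) = (2*v)*(v - 24*(-1/18)) = (2*v)*(v + 4/3) = (2*v)*(4/3 + v) = 2*v*(4/3 + v))
217785/362175 + t(350)/47170 = 217785/362175 + ((⅔)*350*(4 + 3*350))/47170 = 217785*(1/362175) + ((⅔)*350*(4 + 1050))*(1/47170) = 14519/24145 + ((⅔)*350*1054)*(1/47170) = 14519/24145 + (737800/3)*(1/47170) = 14519/24145 + 73780/14151 = 1986876469/341675895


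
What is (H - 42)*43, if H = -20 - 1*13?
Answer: -3225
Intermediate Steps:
H = -33 (H = -20 - 13 = -33)
(H - 42)*43 = (-33 - 42)*43 = -75*43 = -3225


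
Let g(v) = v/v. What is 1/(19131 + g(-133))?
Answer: 1/19132 ≈ 5.2268e-5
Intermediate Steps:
g(v) = 1
1/(19131 + g(-133)) = 1/(19131 + 1) = 1/19132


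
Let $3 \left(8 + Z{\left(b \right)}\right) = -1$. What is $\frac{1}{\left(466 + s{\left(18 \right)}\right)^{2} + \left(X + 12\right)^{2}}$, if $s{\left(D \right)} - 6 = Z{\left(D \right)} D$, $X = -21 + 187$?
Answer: $\frac{1}{135368} \approx 7.3873 \cdot 10^{-6}$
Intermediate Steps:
$Z{\left(b \right)} = - \frac{25}{3}$ ($Z{\left(b \right)} = -8 + \frac{1}{3} \left(-1\right) = -8 - \frac{1}{3} = - \frac{25}{3}$)
$X = 166$
$s{\left(D \right)} = 6 - \frac{25 D}{3}$
$\frac{1}{\left(466 + s{\left(18 \right)}\right)^{2} + \left(X + 12\right)^{2}} = \frac{1}{\left(466 + \left(6 - 150\right)\right)^{2} + \left(166 + 12\right)^{2}} = \frac{1}{\left(466 + \left(6 - 150\right)\right)^{2} + 178^{2}} = \frac{1}{\left(466 - 144\right)^{2} + 31684} = \frac{1}{322^{2} + 31684} = \frac{1}{103684 + 31684} = \frac{1}{135368}$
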